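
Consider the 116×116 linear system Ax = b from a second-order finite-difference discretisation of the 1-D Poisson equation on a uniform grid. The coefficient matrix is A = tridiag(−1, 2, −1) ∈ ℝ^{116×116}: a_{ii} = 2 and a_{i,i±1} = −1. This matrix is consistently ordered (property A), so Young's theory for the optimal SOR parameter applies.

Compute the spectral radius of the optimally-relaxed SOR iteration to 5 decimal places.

[ρ_J] n=116: ρ(B_J) = cos(π/(n+1)) = cos(π/117) = 0.99964.
1 − cos²(π/117) = sin²(π/117) ⇒ √(1−ρ_J²) = sin(π/117) = 0.026848.
ω* = 2/(1+0.026848) = 1.94771
Hence ρ(B_{ω*}) = 1.94771 − 1 = 0.94771.

ρ_SOR = 0.94771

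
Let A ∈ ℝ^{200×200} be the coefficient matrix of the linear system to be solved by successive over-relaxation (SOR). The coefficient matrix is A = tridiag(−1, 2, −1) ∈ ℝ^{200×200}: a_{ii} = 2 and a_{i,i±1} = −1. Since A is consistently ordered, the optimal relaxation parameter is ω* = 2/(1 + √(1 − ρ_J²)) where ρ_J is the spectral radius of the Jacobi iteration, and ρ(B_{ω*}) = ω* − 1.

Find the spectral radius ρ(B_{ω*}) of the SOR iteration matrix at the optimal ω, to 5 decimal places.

ρ_SOR = 0.96922

With n=200, ρ(Jacobi) = cos(π/201) = 0.99988.
√(1−ρ_J²) = |sin(π/201)| = 0.015629
[ω*] 2 ÷ (1 + 0.015629) = 2 ÷ 1.015629 = 1.96922.
ρ_SOR = ω* − 1 = 1.96922 − 1 = 0.96922.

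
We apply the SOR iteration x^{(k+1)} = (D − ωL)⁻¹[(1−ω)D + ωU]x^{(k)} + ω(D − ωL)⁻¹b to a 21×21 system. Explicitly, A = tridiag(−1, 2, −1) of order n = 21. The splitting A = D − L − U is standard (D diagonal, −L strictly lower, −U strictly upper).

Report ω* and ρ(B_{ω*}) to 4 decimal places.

ω* = 1.7508, ρ_SOR = 0.7508

n=21: λ(B_J) = 1 − λ(A)/2 = cos(kπ/22); k=1 gives ρ_J = 0.9898.
√(1−ρ_J²) simplifies to sin(π/22) = 0.14231.
ω* = 2/(1 + 0.14231) = 2/1.14231 = 1.7508.
At ω = 1.7508 every |λ(B_ω)| = ω−1, so ρ_SOR = 0.7508.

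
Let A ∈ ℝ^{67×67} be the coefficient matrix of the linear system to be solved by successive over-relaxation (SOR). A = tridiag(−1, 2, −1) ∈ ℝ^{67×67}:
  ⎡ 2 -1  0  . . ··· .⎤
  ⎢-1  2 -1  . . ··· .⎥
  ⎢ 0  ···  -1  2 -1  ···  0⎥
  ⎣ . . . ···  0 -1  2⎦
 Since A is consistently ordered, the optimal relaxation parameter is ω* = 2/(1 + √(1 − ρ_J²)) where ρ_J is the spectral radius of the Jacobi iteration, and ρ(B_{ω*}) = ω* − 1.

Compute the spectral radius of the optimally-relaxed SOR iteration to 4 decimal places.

ρ_SOR = 0.9117

B_J for the 67×67 system has eigenvalues cos(kπ/68); ρ_J = cos(π/68) = 0.9989.
root = sin(π/68) = 0.04618  (since 1−cos² = sin²).
ω* = 2/(1 + 0.04618) = 2/1.04618 = 1.9117.
and ρ(B_{ω*}) = 1.9117 − 1 = 0.9117.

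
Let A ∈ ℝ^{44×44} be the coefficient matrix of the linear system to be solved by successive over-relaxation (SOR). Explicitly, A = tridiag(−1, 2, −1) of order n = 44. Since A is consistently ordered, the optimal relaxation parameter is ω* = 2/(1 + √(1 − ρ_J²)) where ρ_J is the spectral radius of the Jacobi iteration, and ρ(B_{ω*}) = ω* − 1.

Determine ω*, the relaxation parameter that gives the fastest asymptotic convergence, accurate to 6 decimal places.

ω* = 1.869584

spectrum of D⁻¹(L+U) = {cos(kπ/45) : 1≤k≤44}; ρ_J = cos(π/45) = 0.997564.
√(1−ρ_J²) simplifies to sin(π/45) = 0.0697565.
ω* = 2 / (1 + 0.0697565) = 2 / 1.0697565 ≈ 1.869584.
ρ_SOR = ω* − 1 = 1.869584 − 1 = 0.869584.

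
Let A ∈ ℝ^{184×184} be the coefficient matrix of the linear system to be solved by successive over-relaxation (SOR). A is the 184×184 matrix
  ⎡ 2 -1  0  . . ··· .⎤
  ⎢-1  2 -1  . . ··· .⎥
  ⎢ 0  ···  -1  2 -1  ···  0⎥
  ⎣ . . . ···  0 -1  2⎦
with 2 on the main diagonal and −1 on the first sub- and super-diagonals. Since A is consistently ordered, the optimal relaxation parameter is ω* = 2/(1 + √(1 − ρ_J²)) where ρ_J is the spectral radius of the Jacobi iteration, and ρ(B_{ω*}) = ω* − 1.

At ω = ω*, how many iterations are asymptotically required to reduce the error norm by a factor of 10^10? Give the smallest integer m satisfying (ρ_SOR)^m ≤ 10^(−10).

spectrum of D⁻¹(L+U) = {cos(kπ/185) : 1≤k≤184}; ρ_J = cos(π/185) = 0.9998558.
√(1−ρ_J²) = |sin(π/185)| = 0.0169808
Young: ω* = 2/(1+√(1−ρ_J²)) = 2/(1+0.0169808) = 2/1.0169808 = 1.9666055.
At ω = 1.9666055 every |λ(B_ω)| = ω−1, so ρ_SOR = 0.9666055.
ρ_SOR^m ≤ 10^(−10) ⇔ m ≥ 10·ln10/(−ln 0.9666055) = 23.0259/0.0339648 = 677.934; m = ⌈677.934⌉ = 678.

m = 678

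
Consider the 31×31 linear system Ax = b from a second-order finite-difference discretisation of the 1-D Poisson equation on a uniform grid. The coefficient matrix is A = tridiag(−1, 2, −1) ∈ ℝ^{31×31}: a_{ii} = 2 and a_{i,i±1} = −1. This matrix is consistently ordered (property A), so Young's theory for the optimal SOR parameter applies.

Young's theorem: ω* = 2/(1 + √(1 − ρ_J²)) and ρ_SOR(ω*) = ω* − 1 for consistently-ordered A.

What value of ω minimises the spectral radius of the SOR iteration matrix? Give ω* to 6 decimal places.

ω* = 1.821465

spectrum of D⁻¹(L+U) = {cos(kπ/32) : 1≤k≤31}; ρ_J = cos(π/32) = 0.995185.
√(1 − cos²(π/32)) = sin(π/32) ≈ 0.0980171.
ω* = 2 / (1 + 0.0980171) = 2 / 1.0980171 ≈ 1.821465.
ρ(B_{ω*}) = ω*−1 = 0.821465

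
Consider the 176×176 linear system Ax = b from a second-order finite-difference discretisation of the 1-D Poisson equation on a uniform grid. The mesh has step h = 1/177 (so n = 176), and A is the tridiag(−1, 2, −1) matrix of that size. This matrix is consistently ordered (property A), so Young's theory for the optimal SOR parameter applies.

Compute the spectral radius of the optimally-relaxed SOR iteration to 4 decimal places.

ρ_SOR = 0.9651

ρ_J = max_k |cos(kπ/177)| = cos(π/177) = 0.9998
1 − cos²(π/177) = sin²(π/177) ⇒ √(1−ρ_J²) = sin(π/177) = 0.01775.
ω* = 2/(1+0.01775) = 1.9651
[ρ_SOR] ω* − 1 = 0.9651.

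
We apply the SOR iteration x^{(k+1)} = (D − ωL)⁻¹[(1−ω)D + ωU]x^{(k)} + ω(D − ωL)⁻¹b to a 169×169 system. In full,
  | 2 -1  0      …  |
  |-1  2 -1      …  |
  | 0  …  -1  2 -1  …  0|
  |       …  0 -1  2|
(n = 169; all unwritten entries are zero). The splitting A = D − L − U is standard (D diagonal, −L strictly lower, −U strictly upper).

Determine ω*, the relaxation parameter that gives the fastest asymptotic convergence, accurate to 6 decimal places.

ω* = 1.963713

[ρ_J] n=169: ρ(B_J) = cos(π/(n+1)) = cos(π/170) = 0.999829.
1 − cos²(π/170) = sin²(π/170) ⇒ √(1−ρ_J²) = sin(π/170) = 0.0184789.
Young: ω* = 2/(1+√(1−ρ_J²)) = 2/(1+0.0184789) = 2/1.0184789 = 1.963713.
ρ_SOR = ω* − 1 = 1.963713 − 1 = 0.963713.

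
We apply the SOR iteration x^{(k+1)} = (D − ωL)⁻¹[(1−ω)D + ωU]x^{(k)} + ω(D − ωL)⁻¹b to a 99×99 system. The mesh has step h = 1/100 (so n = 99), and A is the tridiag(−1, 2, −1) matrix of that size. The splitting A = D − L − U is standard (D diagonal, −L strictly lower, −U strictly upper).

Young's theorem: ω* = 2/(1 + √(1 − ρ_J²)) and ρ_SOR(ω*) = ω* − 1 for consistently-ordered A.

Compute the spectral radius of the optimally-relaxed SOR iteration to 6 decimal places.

ρ_SOR = 0.939092

B_J for the 99×99 system has eigenvalues cos(kπ/100); ρ_J = cos(π/100) = 0.999507.
1 − cos²(π/100) = sin²(π/100) ⇒ √(1−ρ_J²) = sin(π/100) = 0.0314108.
So ω* = 2/1.0314108 = 1.939092 (Young).
Hence ρ(B_{ω*}) = 1.939092 − 1 = 0.939092.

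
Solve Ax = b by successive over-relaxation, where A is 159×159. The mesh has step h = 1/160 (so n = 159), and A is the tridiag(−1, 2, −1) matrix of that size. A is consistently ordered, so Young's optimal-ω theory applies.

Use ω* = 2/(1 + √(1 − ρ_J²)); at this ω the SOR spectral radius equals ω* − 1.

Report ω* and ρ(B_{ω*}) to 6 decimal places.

ω* = 1.961489, ρ_SOR = 0.961489

spectrum of D⁻¹(L+U) = {cos(kπ/160) : 1≤k≤159}; ρ_J = cos(π/160) = 0.999807.
√(1 − cos²(π/160)) = sin(π/160) ≈ 0.0196337.
ω* = 2/(1+0.0196337) = 1.961489
Hence ρ(B_{ω*}) = 1.961489 − 1 = 0.961489.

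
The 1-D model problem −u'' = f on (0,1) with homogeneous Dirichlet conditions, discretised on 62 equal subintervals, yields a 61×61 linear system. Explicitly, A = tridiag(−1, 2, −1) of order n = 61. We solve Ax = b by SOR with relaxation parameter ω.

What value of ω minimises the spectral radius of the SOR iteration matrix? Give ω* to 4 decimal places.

spectrum of D⁻¹(L+U) = {cos(kπ/62) : 1≤k≤61}; ρ_J = cos(π/62) = 0.9987.
√(1−ρ_J²) = |sin(π/62)| = 0.05065
So ω* = 2/1.05065 = 1.9036 (Young).
Hence ρ(B_{ω*}) = 1.9036 − 1 = 0.9036.

ω* = 1.9036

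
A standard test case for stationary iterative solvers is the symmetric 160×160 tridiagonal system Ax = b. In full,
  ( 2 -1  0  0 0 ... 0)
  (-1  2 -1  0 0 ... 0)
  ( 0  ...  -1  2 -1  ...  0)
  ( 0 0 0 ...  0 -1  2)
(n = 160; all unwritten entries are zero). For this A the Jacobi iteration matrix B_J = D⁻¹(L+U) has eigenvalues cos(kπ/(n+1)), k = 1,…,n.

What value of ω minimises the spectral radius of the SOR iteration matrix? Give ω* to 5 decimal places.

ω* = 1.96172

½·tridiag(1,0,1) at n=160: λ_k = cos(kπ/161); max |λ| at k=1 ⇒ ρ_J = cos(π/161) ≈ 0.99981.
√(1 − cos²(π/161)) = sin(π/161) ≈ 0.019512.
ω* = 2 / (1 + 0.019512) = 2 / 1.019512 ≈ 1.96172.
and ρ(B_{ω*}) = 1.96172 − 1 = 0.96172.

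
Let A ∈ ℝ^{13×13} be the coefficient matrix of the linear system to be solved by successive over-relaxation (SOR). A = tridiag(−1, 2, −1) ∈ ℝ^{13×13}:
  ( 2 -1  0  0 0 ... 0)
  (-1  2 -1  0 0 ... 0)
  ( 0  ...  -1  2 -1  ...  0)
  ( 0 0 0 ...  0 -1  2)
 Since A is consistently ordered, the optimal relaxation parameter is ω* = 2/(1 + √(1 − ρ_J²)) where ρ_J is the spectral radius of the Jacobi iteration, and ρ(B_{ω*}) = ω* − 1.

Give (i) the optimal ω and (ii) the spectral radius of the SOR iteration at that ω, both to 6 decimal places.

ω* = 1.635964, ρ_SOR = 0.635964

½·tridiag(1,0,1) at n=13: λ_k = cos(kπ/14); max |λ| at k=1 ⇒ ρ_J = cos(π/14) ≈ 0.974928.
√(1−ρ_J²) simplifies to sin(π/14) = 0.2225209.
ω* = 2 / (1 + 0.2225209) = 2 / 1.2225209 ≈ 1.635964.
ρ_SOR = ω* − 1 = 1.635964 − 1 = 0.635964.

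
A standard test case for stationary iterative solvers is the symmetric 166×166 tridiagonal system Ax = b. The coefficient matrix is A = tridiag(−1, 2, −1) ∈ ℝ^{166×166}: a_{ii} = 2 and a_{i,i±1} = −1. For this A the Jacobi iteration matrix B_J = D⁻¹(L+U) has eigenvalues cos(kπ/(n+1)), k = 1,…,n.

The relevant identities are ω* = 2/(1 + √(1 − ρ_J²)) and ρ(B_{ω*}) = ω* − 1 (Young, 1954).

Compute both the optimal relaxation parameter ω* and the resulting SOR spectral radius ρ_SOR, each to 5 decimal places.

n=166: λ(B_J) = 1 − λ(A)/2 = cos(kπ/167); k=1 gives ρ_J = 0.99982.
√(1−ρ_J²) simplifies to sin(π/167) = 0.018811.
ω* = 2/(1 + 0.018811) = 2/1.018811 = 1.96307.
ρ_SOR = ω* − 1 ≈ 0.96307.

ω* = 1.96307, ρ_SOR = 0.96307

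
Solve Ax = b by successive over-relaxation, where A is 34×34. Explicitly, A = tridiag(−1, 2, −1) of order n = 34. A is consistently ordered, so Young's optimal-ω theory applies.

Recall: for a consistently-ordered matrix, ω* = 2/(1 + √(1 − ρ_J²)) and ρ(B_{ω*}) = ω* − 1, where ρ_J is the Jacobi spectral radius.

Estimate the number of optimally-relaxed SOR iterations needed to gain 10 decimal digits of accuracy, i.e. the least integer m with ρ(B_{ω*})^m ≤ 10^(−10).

½·tridiag(1,0,1) at n=34: λ_k = cos(kπ/35); max |λ| at k=1 ⇒ ρ_J = cos(π/35) ≈ 0.9959743.
√(1−ρ_J²) = |sin(π/35)| = 0.0896393
Young: ω* = 2/(1+√(1−ρ_J²)) = 2/(1+0.0896393) = 2/1.0896393 = 1.8354698.
ρ_SOR = ω* − 1 ≈ 0.8354698.
10·ln10 = 23.0259; −ln(0.8354698) = 0.179761; m = ⌈23.0259/0.179761⌉ = ⌈128.092⌉ = 129.

m = 129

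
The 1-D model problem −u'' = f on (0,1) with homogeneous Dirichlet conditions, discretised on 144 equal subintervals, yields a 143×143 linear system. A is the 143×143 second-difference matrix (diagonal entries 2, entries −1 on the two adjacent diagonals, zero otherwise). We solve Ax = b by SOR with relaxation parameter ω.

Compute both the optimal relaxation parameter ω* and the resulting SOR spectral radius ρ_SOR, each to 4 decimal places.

ω* = 1.9573, ρ_SOR = 0.9573

ρ_J = max_k |cos(kπ/144)| = cos(π/144) = 0.9998
√(1 − cos²(π/144)) = sin(π/144) ≈ 0.02181.
So ω* = 2/1.02181 = 1.9573 (Young).
At ω = 1.9573 every |λ(B_ω)| = ω−1, so ρ_SOR = 0.9573.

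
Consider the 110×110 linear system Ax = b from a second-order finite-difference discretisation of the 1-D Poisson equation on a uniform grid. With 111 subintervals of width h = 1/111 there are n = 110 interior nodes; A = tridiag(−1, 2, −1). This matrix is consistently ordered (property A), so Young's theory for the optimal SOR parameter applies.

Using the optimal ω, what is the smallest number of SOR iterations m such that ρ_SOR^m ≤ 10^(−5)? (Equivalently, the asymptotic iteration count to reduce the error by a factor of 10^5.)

[ρ_J] n=110: ρ(B_J) = cos(π/(n+1)) = cos(π/111) = 0.9995995.
√(1−ρ_J²) = |sin(π/111)| = 0.0282989
ω* = 2/(1+0.0282989) = 1.9449598
and ρ(B_{ω*}) = 1.9449598 − 1 = 0.9449598.
m ≥ 5·ln10 / (−ln 0.9449598) = 203.362; smallest integer m = 204.

m = 204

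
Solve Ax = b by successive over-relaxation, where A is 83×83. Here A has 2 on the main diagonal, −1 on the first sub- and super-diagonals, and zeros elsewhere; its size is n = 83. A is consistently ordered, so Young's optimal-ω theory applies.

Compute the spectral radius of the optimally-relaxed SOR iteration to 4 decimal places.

ρ_J = max_k |cos(kπ/84)| = cos(π/84) = 0.9993
root = sin(π/84) = 0.03739  (since 1−cos² = sin²).
ω* = 2 / (1 + 0.03739) = 2 / 1.03739 ≈ 1.9279.
Hence ρ(B_{ω*}) = 1.9279 − 1 = 0.9279.

ρ_SOR = 0.9279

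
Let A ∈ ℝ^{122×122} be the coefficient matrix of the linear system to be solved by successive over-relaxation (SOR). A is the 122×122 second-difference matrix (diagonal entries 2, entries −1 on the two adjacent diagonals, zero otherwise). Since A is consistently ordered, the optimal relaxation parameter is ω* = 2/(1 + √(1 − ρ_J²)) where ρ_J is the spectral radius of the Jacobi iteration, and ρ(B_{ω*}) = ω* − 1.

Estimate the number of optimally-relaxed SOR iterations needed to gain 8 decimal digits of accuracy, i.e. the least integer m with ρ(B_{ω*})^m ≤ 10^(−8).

With n=122, ρ(Jacobi) = cos(π/123) = 0.9996738.
root = sin(π/123) = 0.0255386  (since 1−cos² = sin²).
Then 2/(1+√(1−ρ_J²)) = 2/(1+0.0255386); ω* = 2/1.0255386 = 1.9501948.
At ω = 1.9501948 every |λ(B_ω)| = ω−1, so ρ_SOR = 0.9501948.
8·ln10 = 18.4207; −ln(0.9501948) = 0.0510883; m = ⌈18.4207/0.0510883⌉ = ⌈360.566⌉ = 361.

m = 361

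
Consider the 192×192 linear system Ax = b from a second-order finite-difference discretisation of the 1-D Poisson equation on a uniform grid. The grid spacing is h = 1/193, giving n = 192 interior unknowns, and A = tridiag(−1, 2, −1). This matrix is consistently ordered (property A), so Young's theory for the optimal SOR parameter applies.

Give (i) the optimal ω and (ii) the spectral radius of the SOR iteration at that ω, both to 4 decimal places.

With n=192, ρ(Jacobi) = cos(π/193) = 0.9999.
√(1−ρ_J²) simplifies to sin(π/193) = 0.01628.
So ω* = 2/1.01628 = 1.9680 (Young).
At ω = 1.9680 every |λ(B_ω)| = ω−1, so ρ_SOR = 0.9680.

ω* = 1.9680, ρ_SOR = 0.9680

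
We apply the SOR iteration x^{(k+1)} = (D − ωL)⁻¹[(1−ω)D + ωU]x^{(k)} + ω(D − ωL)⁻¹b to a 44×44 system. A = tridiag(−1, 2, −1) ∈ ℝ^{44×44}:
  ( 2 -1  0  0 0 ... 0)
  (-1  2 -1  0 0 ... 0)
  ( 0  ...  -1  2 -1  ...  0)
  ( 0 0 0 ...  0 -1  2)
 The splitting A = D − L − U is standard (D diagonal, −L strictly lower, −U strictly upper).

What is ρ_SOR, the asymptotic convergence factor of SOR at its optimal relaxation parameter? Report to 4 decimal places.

spectrum of D⁻¹(L+U) = {cos(kπ/45) : 1≤k≤44}; ρ_J = cos(π/45) = 0.9976.
√(1−ρ_J²) = |sin(π/45)| = 0.06976
ω* = 2/(1 + 0.06976) = 2/1.06976 = 1.8696.
and ρ(B_{ω*}) = 1.8696 − 1 = 0.8696.

ρ_SOR = 0.8696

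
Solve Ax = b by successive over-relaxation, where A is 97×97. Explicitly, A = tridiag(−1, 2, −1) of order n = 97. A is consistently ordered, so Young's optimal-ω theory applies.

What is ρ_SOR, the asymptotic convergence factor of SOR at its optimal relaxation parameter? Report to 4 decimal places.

½·tridiag(1,0,1) at n=97: λ_k = cos(kπ/98); max |λ| at k=1 ⇒ ρ_J = cos(π/98) ≈ 0.9995.
√(1−ρ_J²) simplifies to sin(π/98) = 0.03205.
[ω*] 2 ÷ (1 + 0.03205) = 2 ÷ 1.03205 = 1.9379.
and ρ(B_{ω*}) = 1.9379 − 1 = 0.9379.

ρ_SOR = 0.9379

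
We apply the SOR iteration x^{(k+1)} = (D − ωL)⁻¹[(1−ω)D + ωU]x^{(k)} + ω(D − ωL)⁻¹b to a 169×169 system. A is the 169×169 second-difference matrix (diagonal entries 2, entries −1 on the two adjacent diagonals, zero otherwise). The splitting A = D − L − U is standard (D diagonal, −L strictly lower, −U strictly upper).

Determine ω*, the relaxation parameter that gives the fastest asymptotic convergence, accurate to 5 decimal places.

ω* = 1.96371

spectrum of D⁻¹(L+U) = {cos(kπ/170) : 1≤k≤169}; ρ_J = cos(π/170) = 0.99983.
√(1−ρ_J²) = |sin(π/170)| = 0.018479
So ω* = 2/1.018479 = 1.96371 (Young).
At ω = 1.96371 every |λ(B_ω)| = ω−1, so ρ_SOR = 0.96371.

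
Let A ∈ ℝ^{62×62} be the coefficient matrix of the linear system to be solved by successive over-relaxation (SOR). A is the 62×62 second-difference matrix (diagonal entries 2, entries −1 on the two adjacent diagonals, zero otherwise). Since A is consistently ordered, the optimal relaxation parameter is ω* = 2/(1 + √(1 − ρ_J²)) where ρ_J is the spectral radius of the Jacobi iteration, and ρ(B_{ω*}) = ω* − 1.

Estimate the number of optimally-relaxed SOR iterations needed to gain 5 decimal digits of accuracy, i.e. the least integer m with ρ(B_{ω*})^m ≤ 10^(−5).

n=62: λ(B_J) = 1 − λ(A)/2 = cos(kπ/63); k=1 gives ρ_J = 0.9987569.
1 − cos²(π/63) = sin²(π/63) ⇒ √(1−ρ_J²) = sin(π/63) = 0.0498459.
Young: ω* = 2/(1+√(1−ρ_J²)) = 2/(1+0.0498459) = 2/1.0498459 = 1.9050415.
ρ_SOR = ω* − 1 = 1.9050415 − 1 = 0.9050415.
Need (0.9050415)^m ≤ 10^(−5): m ≥ 5·ln10/|ln 0.9050415| = 11.5129/0.0997745 = 115.389 ⇒ m = 116.

m = 116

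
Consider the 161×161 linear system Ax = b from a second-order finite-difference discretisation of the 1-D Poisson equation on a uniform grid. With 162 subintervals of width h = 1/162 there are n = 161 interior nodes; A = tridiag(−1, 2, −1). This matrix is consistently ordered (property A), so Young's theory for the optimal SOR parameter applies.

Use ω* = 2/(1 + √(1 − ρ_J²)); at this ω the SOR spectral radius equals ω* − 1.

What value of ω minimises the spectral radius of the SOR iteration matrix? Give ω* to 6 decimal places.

spectrum of D⁻¹(L+U) = {cos(kπ/162) : 1≤k≤161}; ρ_J = cos(π/162) = 0.999812.
√(1 − cos²(π/162)) = sin(π/162) ≈ 0.0193913.
Then 2/(1+√(1−ρ_J²)) = 2/(1+0.0193913); ω* = 2/1.0193913 = 1.961955.
Hence ρ(B_{ω*}) = 1.961955 − 1 = 0.961955.

ω* = 1.961955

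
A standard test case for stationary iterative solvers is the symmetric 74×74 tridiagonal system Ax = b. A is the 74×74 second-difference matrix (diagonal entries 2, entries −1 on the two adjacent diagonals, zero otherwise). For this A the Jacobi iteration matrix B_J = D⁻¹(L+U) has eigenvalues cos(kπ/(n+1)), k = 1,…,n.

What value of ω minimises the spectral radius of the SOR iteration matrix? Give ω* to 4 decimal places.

½·tridiag(1,0,1) at n=74: λ_k = cos(kπ/75); max |λ| at k=1 ⇒ ρ_J = cos(π/75) ≈ 0.9991.
root = sin(π/75) = 0.04188  (since 1−cos² = sin²).
Young: ω* = 2/(1+√(1−ρ_J²)) = 2/(1+0.04188) = 2/1.04188 = 1.9196.
At ω = 1.9196 every |λ(B_ω)| = ω−1, so ρ_SOR = 0.9196.

ω* = 1.9196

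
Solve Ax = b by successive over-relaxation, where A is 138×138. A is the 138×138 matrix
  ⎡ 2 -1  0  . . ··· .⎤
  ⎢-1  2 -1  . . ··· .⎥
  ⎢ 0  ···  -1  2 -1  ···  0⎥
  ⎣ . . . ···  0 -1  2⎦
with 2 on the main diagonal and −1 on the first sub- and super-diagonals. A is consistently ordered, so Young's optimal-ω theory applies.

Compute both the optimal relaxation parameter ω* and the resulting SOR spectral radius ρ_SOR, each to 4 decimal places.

With n=138, ρ(Jacobi) = cos(π/139) = 0.9997.
1 − cos²(π/139) = sin²(π/139) ⇒ √(1−ρ_J²) = sin(π/139) = 0.02260.
[ω*] 2 ÷ (1 + 0.02260) = 2 ÷ 1.02260 = 1.9558.
ρ(B_{ω*}) = ω*−1 = 0.9558

ω* = 1.9558, ρ_SOR = 0.9558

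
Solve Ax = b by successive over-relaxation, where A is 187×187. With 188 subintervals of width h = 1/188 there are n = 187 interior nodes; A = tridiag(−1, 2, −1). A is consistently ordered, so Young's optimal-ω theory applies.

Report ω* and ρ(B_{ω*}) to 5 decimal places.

ω* = 1.96713, ρ_SOR = 0.96713

ρ_J = max_k |cos(kπ/188)| = cos(π/188) = 0.99986
1 − cos²(π/188) = sin²(π/188) ⇒ √(1−ρ_J²) = sin(π/188) = 0.016710.
ω* = 2 / (1 + 0.016710) = 2 / 1.016710 ≈ 1.96713.
ρ(B_{ω*}) = ω*−1 = 0.96713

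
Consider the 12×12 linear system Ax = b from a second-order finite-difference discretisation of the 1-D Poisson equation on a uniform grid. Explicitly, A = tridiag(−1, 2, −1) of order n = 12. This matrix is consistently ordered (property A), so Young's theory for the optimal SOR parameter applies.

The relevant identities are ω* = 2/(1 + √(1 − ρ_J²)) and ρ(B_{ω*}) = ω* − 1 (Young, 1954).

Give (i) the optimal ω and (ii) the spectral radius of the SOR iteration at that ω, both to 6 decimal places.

With n=12, ρ(Jacobi) = cos(π/13) = 0.970942.
√(1−ρ_J²) simplifies to sin(π/13) = 0.2393157.
Then 2/(1+√(1−ρ_J²)) = 2/(1+0.2393157); ω* = 2/1.2393157 = 1.613794.
At ω = 1.613794 every |λ(B_ω)| = ω−1, so ρ_SOR = 0.613794.

ω* = 1.613794, ρ_SOR = 0.613794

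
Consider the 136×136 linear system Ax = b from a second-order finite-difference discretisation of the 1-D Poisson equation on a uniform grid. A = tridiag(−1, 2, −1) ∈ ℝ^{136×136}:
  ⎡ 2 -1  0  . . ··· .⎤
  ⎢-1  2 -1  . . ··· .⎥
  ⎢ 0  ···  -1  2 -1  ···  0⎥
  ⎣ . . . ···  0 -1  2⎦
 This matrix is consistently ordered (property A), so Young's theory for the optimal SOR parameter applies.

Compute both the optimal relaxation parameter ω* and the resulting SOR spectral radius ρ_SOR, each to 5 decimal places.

n=136: λ(B_J) = 1 − λ(A)/2 = cos(kπ/137); k=1 gives ρ_J = 0.99974.
√(1−ρ_J²) simplifies to sin(π/137) = 0.022929.
[ω*] 2 ÷ (1 + 0.022929) = 2 ÷ 1.022929 = 1.95517.
ρ_SOR = ω* − 1 = 1.95517 − 1 = 0.95517.

ω* = 1.95517, ρ_SOR = 0.95517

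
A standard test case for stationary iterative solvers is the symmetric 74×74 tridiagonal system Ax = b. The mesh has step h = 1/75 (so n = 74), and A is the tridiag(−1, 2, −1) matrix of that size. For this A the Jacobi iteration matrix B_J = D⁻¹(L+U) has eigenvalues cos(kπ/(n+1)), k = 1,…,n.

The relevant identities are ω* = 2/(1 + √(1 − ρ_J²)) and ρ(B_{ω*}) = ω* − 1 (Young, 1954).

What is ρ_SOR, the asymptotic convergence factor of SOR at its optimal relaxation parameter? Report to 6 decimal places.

With n=74, ρ(Jacobi) = cos(π/75) = 0.999123.
√(1−ρ_J²) = |sin(π/75)| = 0.0418757
[ω*] 2 ÷ (1 + 0.0418757) = 2 ÷ 1.0418757 = 1.919615.
ρ_SOR = ω* − 1 = 1.919615 − 1 = 0.919615.

ρ_SOR = 0.919615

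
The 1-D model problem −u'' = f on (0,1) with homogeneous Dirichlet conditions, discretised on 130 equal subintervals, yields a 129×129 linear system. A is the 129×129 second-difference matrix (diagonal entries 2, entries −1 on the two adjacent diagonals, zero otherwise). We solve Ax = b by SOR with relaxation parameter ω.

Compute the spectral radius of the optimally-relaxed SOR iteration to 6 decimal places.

ρ_SOR = 0.952813

[ρ_J] n=129: ρ(B_J) = cos(π/(n+1)) = cos(π/130) = 0.999708.
√(1−ρ_J²) simplifies to sin(π/130) = 0.0241637.
ω* = 2/(1+0.0241637) = 1.952813
[ρ_SOR] ω* − 1 = 0.952813.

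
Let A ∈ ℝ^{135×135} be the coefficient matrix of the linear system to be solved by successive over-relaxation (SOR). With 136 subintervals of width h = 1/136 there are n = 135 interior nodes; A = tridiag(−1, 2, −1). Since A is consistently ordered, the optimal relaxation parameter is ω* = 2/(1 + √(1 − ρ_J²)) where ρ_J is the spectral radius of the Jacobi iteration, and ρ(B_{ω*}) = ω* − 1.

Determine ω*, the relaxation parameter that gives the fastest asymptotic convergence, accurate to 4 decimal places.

n=135: λ(B_J) = 1 − λ(A)/2 = cos(kπ/136); k=1 gives ρ_J = 0.9997.
√(1 − cos²(π/136)) = sin(π/136) ≈ 0.02310.
ω* = 2/(1+0.02310) = 1.9548
ρ_SOR = ω* − 1 ≈ 0.9548.

ω* = 1.9548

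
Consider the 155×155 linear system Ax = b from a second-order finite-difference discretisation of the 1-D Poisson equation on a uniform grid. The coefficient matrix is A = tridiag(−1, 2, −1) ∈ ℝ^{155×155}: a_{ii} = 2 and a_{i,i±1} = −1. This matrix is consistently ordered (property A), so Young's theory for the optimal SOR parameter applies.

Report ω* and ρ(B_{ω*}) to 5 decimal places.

ρ_J = max_k |cos(kπ/156)| = cos(π/156) = 0.99980
1 − cos²(π/156) = sin²(π/156) ⇒ √(1−ρ_J²) = sin(π/156) = 0.020137.
[ω*] 2 ÷ (1 + 0.020137) = 2 ÷ 1.020137 = 1.96052.
At ω = 1.96052 every |λ(B_ω)| = ω−1, so ρ_SOR = 0.96052.

ω* = 1.96052, ρ_SOR = 0.96052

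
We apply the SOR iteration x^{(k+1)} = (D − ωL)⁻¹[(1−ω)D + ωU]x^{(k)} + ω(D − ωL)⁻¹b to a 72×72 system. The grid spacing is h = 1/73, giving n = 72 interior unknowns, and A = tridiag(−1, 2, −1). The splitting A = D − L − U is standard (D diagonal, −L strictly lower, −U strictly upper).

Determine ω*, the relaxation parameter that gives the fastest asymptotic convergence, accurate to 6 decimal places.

ρ_J = max_k |cos(kπ/73)| = cos(π/73) = 0.999074
√(1−ρ_J²) = |sin(π/73)| = 0.0430222
ω* = 2/(1 + 0.0430222) = 2/1.0430222 = 1.917505.
Hence ρ(B_{ω*}) = 1.917505 − 1 = 0.917505.

ω* = 1.917505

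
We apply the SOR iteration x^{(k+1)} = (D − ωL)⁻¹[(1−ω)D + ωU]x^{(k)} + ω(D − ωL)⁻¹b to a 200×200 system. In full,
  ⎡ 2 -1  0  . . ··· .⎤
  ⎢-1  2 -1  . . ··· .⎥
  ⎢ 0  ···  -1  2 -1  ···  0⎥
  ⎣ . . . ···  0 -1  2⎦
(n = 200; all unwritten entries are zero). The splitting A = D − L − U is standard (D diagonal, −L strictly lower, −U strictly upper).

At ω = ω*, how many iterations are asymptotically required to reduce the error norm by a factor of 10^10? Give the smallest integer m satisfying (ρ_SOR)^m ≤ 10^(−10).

ρ_J = max_k |cos(kπ/201)| = cos(π/201) = 0.9998779
root = sin(π/201) = 0.0156292  (since 1−cos² = sin²).
ω* = 2 / (1 + 0.0156292) = 2 / 1.0156292 ≈ 1.9692226.
ρ(B_{ω*}) = ω*−1 = 0.9692226
For 10 digits: m = 10·ln10 / (−ln 0.9692226) = 23.0259/0.031261 = 736.570; round up → m = 737.

m = 737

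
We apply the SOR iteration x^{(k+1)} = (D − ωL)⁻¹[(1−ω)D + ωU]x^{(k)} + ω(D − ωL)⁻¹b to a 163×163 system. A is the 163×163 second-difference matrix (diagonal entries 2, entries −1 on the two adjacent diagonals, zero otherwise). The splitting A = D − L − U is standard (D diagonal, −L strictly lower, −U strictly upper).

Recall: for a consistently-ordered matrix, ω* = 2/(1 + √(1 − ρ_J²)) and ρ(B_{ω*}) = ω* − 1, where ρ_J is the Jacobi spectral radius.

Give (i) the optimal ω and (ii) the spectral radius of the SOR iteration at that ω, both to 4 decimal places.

ω* = 1.9624, ρ_SOR = 0.9624

n=163: λ(B_J) = 1 − λ(A)/2 = cos(kπ/164); k=1 gives ρ_J = 0.9998.
root = sin(π/164) = 0.01915  (since 1−cos² = sin²).
ω* = 2/(1+0.01915) = 1.9624
ρ_SOR = ω* − 1 ≈ 0.9624.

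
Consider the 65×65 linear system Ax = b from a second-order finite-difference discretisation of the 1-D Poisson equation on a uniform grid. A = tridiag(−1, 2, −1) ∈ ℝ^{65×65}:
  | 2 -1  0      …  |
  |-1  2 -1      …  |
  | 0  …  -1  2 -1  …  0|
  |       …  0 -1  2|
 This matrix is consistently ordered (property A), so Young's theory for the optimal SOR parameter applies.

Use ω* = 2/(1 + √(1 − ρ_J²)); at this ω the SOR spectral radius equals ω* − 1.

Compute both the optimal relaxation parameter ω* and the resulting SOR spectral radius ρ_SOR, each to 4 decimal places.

ρ_J = max_k |cos(kπ/66)| = cos(π/66) = 0.9989
√(1−ρ_J²) = |sin(π/66)| = 0.04758
Then 2/(1+√(1−ρ_J²)) = 2/(1+0.04758); ω* = 2/1.04758 = 1.9092.
and ρ(B_{ω*}) = 1.9092 − 1 = 0.9092.

ω* = 1.9092, ρ_SOR = 0.9092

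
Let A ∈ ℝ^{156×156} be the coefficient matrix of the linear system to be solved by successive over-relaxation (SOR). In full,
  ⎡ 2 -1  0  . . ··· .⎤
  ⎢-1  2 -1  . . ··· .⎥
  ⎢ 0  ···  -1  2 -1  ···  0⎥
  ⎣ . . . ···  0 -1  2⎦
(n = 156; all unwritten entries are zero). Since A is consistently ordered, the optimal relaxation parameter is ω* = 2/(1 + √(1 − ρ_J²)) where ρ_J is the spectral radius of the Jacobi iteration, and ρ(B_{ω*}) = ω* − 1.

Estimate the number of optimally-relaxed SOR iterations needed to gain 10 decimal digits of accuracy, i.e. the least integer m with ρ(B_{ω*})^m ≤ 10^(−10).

n=156: λ(B_J) = 1 − λ(A)/2 = cos(kπ/157); k=1 gives ρ_J = 0.9997998.
root = sin(π/157) = 0.0200088  (since 1−cos² = sin²).
So ω* = 2/1.0200088 = 1.9607674 (Young).
ρ_SOR = ω* − 1 ≈ 0.9607674.
Need (0.9607674)^m ≤ 10^(−10): m ≥ 10·ln10/|ln 0.9607674| = 23.0259/0.0400229 = 575.318 ⇒ m = 576.

m = 576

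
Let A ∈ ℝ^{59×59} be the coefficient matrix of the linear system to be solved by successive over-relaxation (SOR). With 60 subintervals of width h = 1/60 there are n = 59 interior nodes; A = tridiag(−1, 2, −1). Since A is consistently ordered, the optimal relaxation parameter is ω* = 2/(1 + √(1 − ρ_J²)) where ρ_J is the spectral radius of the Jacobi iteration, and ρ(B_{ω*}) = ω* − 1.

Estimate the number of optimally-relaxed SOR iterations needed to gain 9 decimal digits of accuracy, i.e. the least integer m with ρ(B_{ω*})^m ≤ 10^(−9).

ρ_J = max_k |cos(kπ/60)| = cos(π/60) = 0.9986295
√(1 − cos²(π/60)) = sin(π/60) ≈ 0.0523360.
ω* = 2/(1+0.0523360) = 1.9005337
ρ_SOR = ω* − 1 ≈ 0.9005337.
For 9 digits: m = 9·ln10 / (−ln 0.9005337) = 20.7233/0.104768 = 197.802; round up → m = 198.

m = 198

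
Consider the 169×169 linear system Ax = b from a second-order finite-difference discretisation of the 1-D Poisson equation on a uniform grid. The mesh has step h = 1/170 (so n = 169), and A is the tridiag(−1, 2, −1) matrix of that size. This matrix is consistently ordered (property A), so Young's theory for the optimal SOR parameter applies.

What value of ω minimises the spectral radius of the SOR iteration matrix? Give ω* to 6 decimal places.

[ρ_J] n=169: ρ(B_J) = cos(π/(n+1)) = cos(π/170) = 0.999829.
root = sin(π/170) = 0.0184789  (since 1−cos² = sin²).
ω* = 2 / (1 + 0.0184789) = 2 / 1.0184789 ≈ 1.963713.
and ρ(B_{ω*}) = 1.963713 − 1 = 0.963713.

ω* = 1.963713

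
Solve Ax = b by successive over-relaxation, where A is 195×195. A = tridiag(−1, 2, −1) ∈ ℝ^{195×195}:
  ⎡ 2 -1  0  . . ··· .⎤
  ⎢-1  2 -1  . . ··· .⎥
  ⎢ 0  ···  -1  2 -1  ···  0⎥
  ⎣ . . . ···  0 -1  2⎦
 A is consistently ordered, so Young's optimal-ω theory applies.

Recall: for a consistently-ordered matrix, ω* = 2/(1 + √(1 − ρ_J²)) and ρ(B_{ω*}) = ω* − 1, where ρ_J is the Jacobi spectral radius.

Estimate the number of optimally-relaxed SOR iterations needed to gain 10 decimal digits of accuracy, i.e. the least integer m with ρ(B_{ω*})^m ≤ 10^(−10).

½·tridiag(1,0,1) at n=195: λ_k = cos(kπ/196); max |λ| at k=1 ⇒ ρ_J = cos(π/196) ≈ 0.9998715.
√(1−ρ_J²) = |sin(π/196)| = 0.0160278
[ω*] 2 ÷ (1 + 0.0160278) = 2 ÷ 1.0160278 = 1.9684501.
[ρ_SOR] ω* − 1 = 0.9684501.
ρ_SOR^m ≤ 10^(−10) ⇔ m ≥ 10·ln10/(−ln 0.9684501) = 23.0259/0.0320583 = 718.251; m = ⌈718.251⌉ = 719.

m = 719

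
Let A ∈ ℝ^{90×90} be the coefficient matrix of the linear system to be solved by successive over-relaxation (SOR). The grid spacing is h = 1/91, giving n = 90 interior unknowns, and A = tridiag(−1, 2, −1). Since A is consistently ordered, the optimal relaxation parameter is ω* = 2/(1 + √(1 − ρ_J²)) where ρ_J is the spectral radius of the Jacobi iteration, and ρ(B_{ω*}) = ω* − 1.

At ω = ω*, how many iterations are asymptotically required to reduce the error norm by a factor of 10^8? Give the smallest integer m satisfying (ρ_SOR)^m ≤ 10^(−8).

m = 267

½·tridiag(1,0,1) at n=90: λ_k = cos(kπ/91); max |λ| at k=1 ⇒ ρ_J = cos(π/91) ≈ 0.9994041.
1 − cos²(π/91) = sin²(π/91) ⇒ √(1−ρ_J²) = sin(π/91) = 0.0345161.
ω* = 2/(1 + 0.0345161) = 2/1.0345161 = 1.9332710.
ρ(B_{ω*}) = ω*−1 = 0.9332710
For 8 digits: m = 8·ln10 / (−ln 0.9332710) = 18.4207/0.0690597 = 266.736; round up → m = 267.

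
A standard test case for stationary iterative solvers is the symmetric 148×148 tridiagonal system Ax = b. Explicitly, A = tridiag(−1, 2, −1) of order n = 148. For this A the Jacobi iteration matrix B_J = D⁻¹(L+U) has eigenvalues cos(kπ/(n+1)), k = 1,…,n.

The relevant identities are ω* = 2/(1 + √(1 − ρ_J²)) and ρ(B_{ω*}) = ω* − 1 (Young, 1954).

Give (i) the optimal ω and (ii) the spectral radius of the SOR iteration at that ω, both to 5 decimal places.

[ρ_J] n=148: ρ(B_J) = cos(π/(n+1)) = cos(π/149) = 0.99978.
√(1−ρ_J²) = |sin(π/149)| = 0.021083
ω* = 2/(1+0.021083) = 1.95870
Hence ρ(B_{ω*}) = 1.95870 − 1 = 0.95870.

ω* = 1.95870, ρ_SOR = 0.95870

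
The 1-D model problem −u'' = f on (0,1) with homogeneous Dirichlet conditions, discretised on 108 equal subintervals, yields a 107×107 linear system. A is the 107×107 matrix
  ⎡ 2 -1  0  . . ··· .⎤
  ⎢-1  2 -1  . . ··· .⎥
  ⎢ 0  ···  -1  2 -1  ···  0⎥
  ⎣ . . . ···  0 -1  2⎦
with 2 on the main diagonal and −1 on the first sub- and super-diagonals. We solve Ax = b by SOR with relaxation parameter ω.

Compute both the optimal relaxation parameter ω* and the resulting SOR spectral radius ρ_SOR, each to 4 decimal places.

ω* = 1.9435, ρ_SOR = 0.9435

ρ_J = max_k |cos(kπ/108)| = cos(π/108) = 0.9996
√(1−ρ_J²) = |sin(π/108)| = 0.02908
ω* = 2/(1 + 0.02908) = 2/1.02908 = 1.9435.
ρ(B_{ω*}) = ω*−1 = 0.9435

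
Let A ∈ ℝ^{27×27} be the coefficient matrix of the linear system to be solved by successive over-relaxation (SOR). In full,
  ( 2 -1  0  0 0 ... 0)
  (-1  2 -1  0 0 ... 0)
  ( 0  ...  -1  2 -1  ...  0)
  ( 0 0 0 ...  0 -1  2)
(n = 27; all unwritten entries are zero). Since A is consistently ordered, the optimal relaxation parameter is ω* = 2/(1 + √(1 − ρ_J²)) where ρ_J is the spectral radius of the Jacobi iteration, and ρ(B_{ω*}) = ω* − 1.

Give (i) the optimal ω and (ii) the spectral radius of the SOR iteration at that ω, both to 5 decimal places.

ω* = 1.79862, ρ_SOR = 0.79862

B_J for the 27×27 system has eigenvalues cos(kπ/28); ρ_J = cos(π/28) = 0.99371.
√(1 − cos²(π/28)) = sin(π/28) ≈ 0.111964.
Then 2/(1+√(1−ρ_J²)) = 2/(1+0.111964); ω* = 2/1.111964 = 1.79862.
ρ_SOR = ω* − 1 ≈ 0.79862.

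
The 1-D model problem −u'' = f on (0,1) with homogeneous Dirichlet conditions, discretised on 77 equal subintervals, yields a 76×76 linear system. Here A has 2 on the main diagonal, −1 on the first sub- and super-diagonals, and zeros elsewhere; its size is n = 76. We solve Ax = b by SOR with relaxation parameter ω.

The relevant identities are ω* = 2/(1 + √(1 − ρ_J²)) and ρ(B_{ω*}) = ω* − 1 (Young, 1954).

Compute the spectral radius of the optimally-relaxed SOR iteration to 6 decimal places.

ρ_SOR = 0.921620

[ρ_J] n=76: ρ(B_J) = cos(π/(n+1)) = cos(π/77) = 0.999168.
√(1 − cos²(π/77)) = sin(π/77) ≈ 0.0407886.
ω* = 2 / (1 + 0.0407886) = 2 / 1.0407886 ≈ 1.921620.
Hence ρ(B_{ω*}) = 1.921620 − 1 = 0.921620.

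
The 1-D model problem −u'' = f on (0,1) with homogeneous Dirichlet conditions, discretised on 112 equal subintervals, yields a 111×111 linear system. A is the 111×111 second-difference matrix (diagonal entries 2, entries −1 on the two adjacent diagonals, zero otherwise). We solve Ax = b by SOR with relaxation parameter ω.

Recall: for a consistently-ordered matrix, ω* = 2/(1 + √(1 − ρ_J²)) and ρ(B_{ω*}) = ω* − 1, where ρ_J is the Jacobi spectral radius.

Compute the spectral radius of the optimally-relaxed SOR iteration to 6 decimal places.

n=111: λ(B_J) = 1 − λ(A)/2 = cos(kπ/112); k=1 gives ρ_J = 0.999607.
root = sin(π/112) = 0.0280463  (since 1−cos² = sin²).
Then 2/(1+√(1−ρ_J²)) = 2/(1+0.0280463); ω* = 2/1.0280463 = 1.945438.
ρ_SOR = ω* − 1 = 1.945438 − 1 = 0.945438.

ρ_SOR = 0.945438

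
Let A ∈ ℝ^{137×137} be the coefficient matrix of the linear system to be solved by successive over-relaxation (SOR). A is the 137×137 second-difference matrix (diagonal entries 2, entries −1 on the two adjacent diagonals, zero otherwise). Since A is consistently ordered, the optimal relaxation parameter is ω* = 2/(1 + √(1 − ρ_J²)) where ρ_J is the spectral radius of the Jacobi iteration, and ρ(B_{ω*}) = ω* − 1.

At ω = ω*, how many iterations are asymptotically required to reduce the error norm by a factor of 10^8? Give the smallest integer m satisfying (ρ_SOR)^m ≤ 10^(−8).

[ρ_J] n=137: ρ(B_J) = cos(π/(n+1)) = cos(π/138) = 0.9997409.
√(1−ρ_J²) = |sin(π/138)| = 0.0227632
ω* = 2/(1 + 0.0227632) = 2/1.0227632 = 1.9554869.
At ω = 1.9554869 every |λ(B_ω)| = ω−1, so ρ_SOR = 0.9554869.
For 8 digits: m = 8·ln10 / (−ln 0.9554869) = 18.4207/0.0455342 = 404.546; round up → m = 405.

m = 405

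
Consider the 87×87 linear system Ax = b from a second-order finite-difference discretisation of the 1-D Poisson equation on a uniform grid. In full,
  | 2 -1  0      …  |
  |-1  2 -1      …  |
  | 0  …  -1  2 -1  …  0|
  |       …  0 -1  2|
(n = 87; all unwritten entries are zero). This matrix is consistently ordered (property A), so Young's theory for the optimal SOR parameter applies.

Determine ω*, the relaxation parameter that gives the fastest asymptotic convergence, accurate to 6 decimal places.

ω* = 1.931075

[ρ_J] n=87: ρ(B_J) = cos(π/(n+1)) = cos(π/88) = 0.999363.
1 − cos²(π/88) = sin²(π/88) ⇒ √(1−ρ_J²) = sin(π/88) = 0.0356923.
Then 2/(1+√(1−ρ_J²)) = 2/(1+0.0356923); ω* = 2/1.0356923 = 1.931075.
ρ_SOR = ω* − 1 = 1.931075 − 1 = 0.931075.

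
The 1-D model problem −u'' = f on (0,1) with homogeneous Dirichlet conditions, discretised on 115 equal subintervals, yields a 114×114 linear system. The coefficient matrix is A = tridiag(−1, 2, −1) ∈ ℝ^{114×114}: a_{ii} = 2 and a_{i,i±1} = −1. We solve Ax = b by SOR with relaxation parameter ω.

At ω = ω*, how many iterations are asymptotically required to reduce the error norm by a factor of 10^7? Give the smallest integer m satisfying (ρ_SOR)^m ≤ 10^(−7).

[ρ_J] n=114: ρ(B_J) = cos(π/(n+1)) = cos(π/115) = 0.9996269.
1 − cos²(π/115) = sin²(π/115) ⇒ √(1−ρ_J²) = sin(π/115) = 0.0273148.
[ω*] 2 ÷ (1 + 0.0273148) = 2 ÷ 1.0273148 = 1.9468229.
[ρ_SOR] ω* − 1 = 0.9468229.
7·ln10 = 16.1181; −ln(0.9468229) = 0.0546432; m = ⌈16.1181/0.0546432⌉ = ⌈294.970⌉ = 295.

m = 295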